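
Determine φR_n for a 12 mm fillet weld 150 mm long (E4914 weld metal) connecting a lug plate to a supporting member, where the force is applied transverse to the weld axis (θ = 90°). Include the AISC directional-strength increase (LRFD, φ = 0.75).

φR_n ≈ 421 kN

E49XX → F_EXX = 490 MPa.
t_e = 0.707 × 12 = 8.484 mm; A_we = 8.484 × 150 = 1273 mm².
Directional factor: 1.0 + 0.5 sin^1.5(90°) = 1.5.
F_nw = 0.6 × 490 × 1.5 = 441 MPa.
φR_n = 0.75 × 441 × 1273 × 10⁻³ = 420.9 kN.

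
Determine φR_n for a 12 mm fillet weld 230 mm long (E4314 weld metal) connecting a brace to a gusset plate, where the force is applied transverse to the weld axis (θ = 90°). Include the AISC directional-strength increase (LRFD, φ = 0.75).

E43XX → F_EXX = 430 MPa.
t_e = 0.707 × 12 = 8.484 mm; A_we = 8.484 × 230 = 1951 mm².
Directional factor: 1.0 + 0.5 sin^1.5(90°) = 1.5.
F_nw = 0.6 × 430 × 1.5 = 387 MPa.
φR_n = 0.75 × 387 × 1951 × 10⁻³ = 566.4 kN.

φR_n ≈ 566 kN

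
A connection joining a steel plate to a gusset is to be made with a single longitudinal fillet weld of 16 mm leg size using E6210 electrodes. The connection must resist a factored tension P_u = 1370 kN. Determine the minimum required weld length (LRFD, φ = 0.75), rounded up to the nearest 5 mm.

L = 435 mm

E62XX → F_EXX = 620 MPa.
Throat t_e = 0.707 × 16 = 11.31 mm.
φr_n = 0.75 × 0.6 × 620 × 11.31 × 10⁻³ = 3.156 kN/mm.
L_req = P_u / φr_n = 1370 / 3.156 = 434.1 mm total.
Round up → use L = 435 mm.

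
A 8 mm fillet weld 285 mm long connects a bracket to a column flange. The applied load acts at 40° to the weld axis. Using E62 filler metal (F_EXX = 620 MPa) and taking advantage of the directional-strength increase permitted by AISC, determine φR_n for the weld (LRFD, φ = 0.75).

t_e = 0.707 × 8 = 5.656 mm; A_we = 5.656 × 285 = 1612 mm².
Directional factor: 1.0 + 0.5 sin^1.5(40°) = 1.258.
F_nw = 0.6 × 620 × 1.258 = 467.9 MPa.
φR_n = 0.75 × 467.9 × 1612 × 10⁻³ = 565.6 kN.

φR_n ≈ 566 kN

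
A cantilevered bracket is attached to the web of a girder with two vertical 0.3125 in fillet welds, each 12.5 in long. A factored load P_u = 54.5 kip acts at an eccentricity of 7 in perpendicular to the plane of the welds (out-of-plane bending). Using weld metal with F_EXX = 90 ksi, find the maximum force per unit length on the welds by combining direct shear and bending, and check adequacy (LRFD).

f_max ≈ 7.64 kip/in; adequate

L_w = 2 × 12.5 = 25 in; section modulus (unit throat) S = 2 × L²/6 = 52.08 in².
Direct shear f_v = P/L_w = 54.5/25 = 2.18 kip/in.
Moment M = P × e = 54.5 × 7 = 381.5 kip·in; bending f_b = M/S = 7.325 kip/in.
f_max = √(f_v² + f_b²) = √(2.18² + 7.325²) = 7.642 kip/in.
φr_n = 0.75 × 0.6 × 90 × (0.707 × 0.3125) = 8.948 kip/in → adequate.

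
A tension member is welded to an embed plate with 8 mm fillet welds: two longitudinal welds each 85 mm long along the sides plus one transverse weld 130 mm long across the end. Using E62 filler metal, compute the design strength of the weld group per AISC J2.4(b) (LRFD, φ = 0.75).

E62XX → F_EXX = 620 MPa.
t_e = 0.707 × 8 = 5.656 mm.
R_nwl = 0.6 × 620 × 5.656 × 170 × 10⁻³ = 357.7 kN (longitudinal, 2 welds).
R_nwt = 0.6 × 620 × 5.656 × 130 × 10⁻³ = 273.5 kN (transverse, base value).
(i) R_nwl + R_nwt = 631.2 kN; (ii) 0.85 R_nwl + 1.5 R_nwt = 714.3 kN.
R_n = max = 714.3 kN [governs: (ii)]; φR_n = 535.7 kN.

φR_n ≈ 536 kN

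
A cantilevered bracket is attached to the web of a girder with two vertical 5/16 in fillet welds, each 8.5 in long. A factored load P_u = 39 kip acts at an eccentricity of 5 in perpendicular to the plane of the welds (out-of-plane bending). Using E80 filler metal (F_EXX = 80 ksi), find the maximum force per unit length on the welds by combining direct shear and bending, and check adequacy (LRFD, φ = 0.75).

f_max ≈ 8.42 kip/in; NOT adequate

L_w = 2 × 8.5 = 17 in; section modulus (unit throat) S = 2 × L²/6 = 24.08 in².
Direct shear f_v = P/L_w = 39/17 = 2.294 kip/in.
Moment M = P × e = 39 × 5 = 195 kip·in; bending f_b = M/S = 8.097 kip/in.
f_max = √(f_v² + f_b²) = √(2.294² + 8.097²) = 8.416 kip/in.
φr_n = 0.75 × 0.6 × 80 × (0.707 × 0.3125) = 7.954 kip/in → NOT adequate.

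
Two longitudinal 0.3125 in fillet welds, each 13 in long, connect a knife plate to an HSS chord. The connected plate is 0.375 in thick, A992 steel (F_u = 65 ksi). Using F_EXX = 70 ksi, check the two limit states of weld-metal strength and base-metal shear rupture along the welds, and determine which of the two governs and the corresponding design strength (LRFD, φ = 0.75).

t_e = 0.707 × 0.3125 = 0.2209 in; L = 26 in.
Weld metal: φR_n = 0.75 × 0.6 × 70 × 0.2209 × 26 = 180.9 kip.
Base metal (shear rupture): φR_n = 0.75 × 0.6 × 65 × 0.375 × 26 = 285.2 kip.
Governing: weld metal.

φR_n ≈ 181 kip (weld metal governs)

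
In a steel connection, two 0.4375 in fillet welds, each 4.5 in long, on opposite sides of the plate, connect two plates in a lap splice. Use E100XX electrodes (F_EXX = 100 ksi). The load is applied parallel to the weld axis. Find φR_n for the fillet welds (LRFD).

Effective throat t_e = 0.707 × 0.4375 = 0.3093 in.
Total length L = 9 in; A_we = 0.3093 × 9 = 2.784 in².
F_nw = 0.6 F_EXX = 0.6 × 100 = 60 ksi.
φR_n = 0.75 × 60 × 2.784 = 125.3 kips.

φR_n ≈ 125 kips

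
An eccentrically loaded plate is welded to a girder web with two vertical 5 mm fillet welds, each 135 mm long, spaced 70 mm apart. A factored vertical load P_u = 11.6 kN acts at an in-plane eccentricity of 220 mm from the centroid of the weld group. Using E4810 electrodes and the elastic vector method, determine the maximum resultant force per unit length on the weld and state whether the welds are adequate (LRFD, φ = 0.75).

f_max ≈ 284 N/mm; adequate

E48XX → F_EXX = 480 MPa.
Total weld length L_w = 270 mm. Treat welds as unit-width lines.
Polar moment about centroid: J = 2[d³/12 + d(b/2)²] = 2[135³/12 + 135×35²] = 740800 mm³.
Direct shear f_v = P/L_w = 11.6×10³ / 270 = 42.96 N/mm (vertical).
Torsion M = P·e = 11.6×10³ × 220 = 2552000 N·mm.
Critical point at (x, y) = (35, 67.5) from centroid. f_tx = M·y/J = 232.5 N/mm; f_ty = M·x/J = 120.6 N/mm.
Resultant f_max = √[f_tx² + (f_v + f_ty)²] = √[232.5² + (42.96 + 120.6)²] = 284.3 N/mm.
Capacity per unit length: φr_n = 0.75 × 0.6 × 480 × (0.707 × 5) = 763.6 N/mm.
284.3 ≤ 763.6 → adequate.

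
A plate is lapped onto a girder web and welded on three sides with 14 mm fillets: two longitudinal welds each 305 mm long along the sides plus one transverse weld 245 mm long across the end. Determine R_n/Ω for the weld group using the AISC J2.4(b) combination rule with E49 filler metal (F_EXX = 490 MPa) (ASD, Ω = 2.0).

t_e = 0.707 × 14 = 9.898 mm.
R_nwl = 0.6 × 490 × 9.898 × 610 × 10⁻³ = 1775 kN (longitudinal, 2 welds).
R_nwt = 0.6 × 490 × 9.898 × 245 × 10⁻³ = 713 kN (transverse, base value).
(i) R_nwl + R_nwt = 2488 kN; (ii) 0.85 R_nwl + 1.5 R_nwt = 2578 kN.
R_n = max = 2578 kN [governs: (ii)]; R_n/Ω = 1289 kN.

R_n/Ω ≈ 1290 kN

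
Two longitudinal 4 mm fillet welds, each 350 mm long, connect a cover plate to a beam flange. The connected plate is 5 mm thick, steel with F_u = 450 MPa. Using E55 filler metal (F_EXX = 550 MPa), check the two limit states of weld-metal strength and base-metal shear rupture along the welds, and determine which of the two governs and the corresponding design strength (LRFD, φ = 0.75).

φR_n ≈ 490 kN (weld metal governs)

t_e = 0.707 × 4 = 2.828 mm; L = 700 mm.
Weld metal: φR_n = 0.75 × 0.6 × 550 × 2.828 × 700 × 10⁻³ = 490 kN.
Base metal (shear rupture): φR_n = 0.75 × 0.6 × 450 × 5 × 700 × 10⁻³ = 708.8 kN.
Governing: weld metal.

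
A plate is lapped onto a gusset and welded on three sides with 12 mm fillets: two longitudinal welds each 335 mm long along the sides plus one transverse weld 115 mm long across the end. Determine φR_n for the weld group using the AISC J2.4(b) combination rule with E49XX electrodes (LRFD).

φR_n ≈ 1470 kN

E49XX → F_EXX = 490 MPa.
t_e = 0.707 × 12 = 8.484 mm.
R_nwl = 0.6 × 490 × 8.484 × 670 × 10⁻³ = 1671 kN (longitudinal, 2 welds).
R_nwt = 0.6 × 490 × 8.484 × 115 × 10⁻³ = 286.8 kN (transverse, base value).
(i) R_nwl + R_nwt = 1958 kN; (ii) 0.85 R_nwl + 1.5 R_nwt = 1851 kN.
R_n = max = 1958 kN [governs: (i)]; φR_n = 1469 kN.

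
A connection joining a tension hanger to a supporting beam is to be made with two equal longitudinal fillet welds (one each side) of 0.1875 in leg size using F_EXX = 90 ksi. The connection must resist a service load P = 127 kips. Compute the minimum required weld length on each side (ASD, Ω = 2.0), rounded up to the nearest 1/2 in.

L = 18 in on each side

Throat t_e = 0.707 × 0.1875 = 0.1326 in.
r_n/Ω = (0.6 × 90 × 0.1326) / 2.0 = 3.579 kip/in.
L_req = P / (r_n/Ω) = 127 / 3.579 = 35.48 in total.
Per side: 35.48 / 2 = 17.74 in.
Round up → use L = 18 in on each side.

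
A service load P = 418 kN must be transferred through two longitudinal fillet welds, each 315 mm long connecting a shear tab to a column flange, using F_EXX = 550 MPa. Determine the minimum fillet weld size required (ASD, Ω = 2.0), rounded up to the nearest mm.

Total weld length L = 630 mm.
Required throat t_e = P × Ω / (0.6 F_EXX × L) = 418 × 2.0 / (0.6 × 550 × 630 × 10⁻³) = 4.021 mm.
Required leg w = t_e / 0.707 = 5.688 mm → use 6 mm.

w = 6 mm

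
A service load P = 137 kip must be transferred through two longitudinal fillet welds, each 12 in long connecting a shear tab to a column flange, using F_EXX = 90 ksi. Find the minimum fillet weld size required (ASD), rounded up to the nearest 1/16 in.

w = 5/16 in

Total weld length L = 24 in.
Required throat t_e = P × Ω / (0.6 F_EXX × L) = 137 × 2.0 / (0.6 × 90 × 24) = 0.2114 in.
Required leg w = t_e / 0.707 = 0.299 in → use 5/16 in.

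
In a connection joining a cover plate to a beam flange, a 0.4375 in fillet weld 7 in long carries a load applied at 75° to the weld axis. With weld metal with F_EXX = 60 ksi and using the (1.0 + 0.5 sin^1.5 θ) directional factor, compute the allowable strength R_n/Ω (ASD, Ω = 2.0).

R_n/Ω ≈ 57.5 kips

t_e = 0.707 × 0.4375 = 0.3093 in; A_we = 0.3093 × 7 = 2.165 in².
Directional factor: 1.0 + 0.5 sin^1.5(75°) = 1.475.
F_nw = 0.6 × 60 × 1.475 = 53.09 ksi.
R_n/Ω = (53.09 × 2.165) / 2.0 = 57.47 kips.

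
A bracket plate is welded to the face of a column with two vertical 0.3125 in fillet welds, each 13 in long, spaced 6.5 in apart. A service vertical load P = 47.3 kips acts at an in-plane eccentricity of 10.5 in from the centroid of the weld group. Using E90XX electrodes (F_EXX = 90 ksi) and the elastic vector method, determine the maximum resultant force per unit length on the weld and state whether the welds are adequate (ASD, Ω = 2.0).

Total weld length L_w = 26 in. Treat welds as unit-width lines.
Polar moment about centroid: J = 2[d³/12 + d(b/2)²] = 2[13³/12 + 13×3.25²] = 640.8 in³.
Direct shear f_v = P/L_w = 47.3 / 26 = 1.819 kip/in (vertical).
Torsion M = P·e = 47.3 × 10.5 = 496.65 kip·in.
Critical point at (x, y) = (3.25, 6.5) from centroid. f_tx = M·y/J = 5.038 kip/in; f_ty = M·x/J = 2.519 kip/in.
Resultant f_max = √[f_tx² + (f_v + f_ty)²] = √[5.038² + (1.819 + 2.519)²] = 6.648 kip/in.
Capacity per unit length: r_n/Ω = (1/2.0) × 0.6 × 90 × (0.707 × 0.3125) = 5.965 kip/in.
6.648 > 5.965 → NOT adequate.

f_max ≈ 6.65 kip/in; NOT adequate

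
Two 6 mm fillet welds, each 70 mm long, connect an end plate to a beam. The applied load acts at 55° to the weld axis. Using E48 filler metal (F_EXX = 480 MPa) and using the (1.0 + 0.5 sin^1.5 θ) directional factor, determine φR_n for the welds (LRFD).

t_e = 0.707 × 6 = 4.242 mm; A_we = 4.242 × 140 = 593.9 mm².
Directional factor: 1.0 + 0.5 sin^1.5(55°) = 1.371.
F_nw = 0.6 × 480 × 1.371 = 394.8 MPa.
φR_n = 0.75 × 394.8 × 593.9 × 10⁻³ = 175.8 kN.

φR_n ≈ 176 kN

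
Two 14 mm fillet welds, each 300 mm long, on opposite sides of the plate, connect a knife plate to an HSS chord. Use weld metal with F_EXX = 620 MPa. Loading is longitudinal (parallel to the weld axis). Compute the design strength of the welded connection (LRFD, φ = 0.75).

φR_n ≈ 1660 kN

Effective throat t_e = 0.707 × 14 = 9.898 mm.
Total length L = 600 mm; A_we = 9.898 × 600 = 5939 mm².
F_nw = 0.6 F_EXX = 0.6 × 620 = 372 MPa.
φR_n = 0.75 × 372 × 5939 × 10⁻³ = 1657 kN.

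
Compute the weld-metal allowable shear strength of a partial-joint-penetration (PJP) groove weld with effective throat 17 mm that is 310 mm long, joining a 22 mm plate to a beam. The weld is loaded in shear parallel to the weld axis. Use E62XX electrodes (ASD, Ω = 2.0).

R_n/Ω ≈ 980 kN

E62XX → F_EXX = 620 MPa.
Effective throat (given) t_e = 17 mm.
A_we = 17 × 310 = 5270 mm².
F_nw = 0.6 F_EXX = 372 MPa.
R_n/Ω = (372 × 5270) / 2.0 × 10⁻³ = 980.2 kN.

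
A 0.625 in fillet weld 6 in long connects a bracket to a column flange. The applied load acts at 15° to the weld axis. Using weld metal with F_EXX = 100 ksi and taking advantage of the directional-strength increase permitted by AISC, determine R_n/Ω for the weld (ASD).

t_e = 0.707 × 0.625 = 0.4419 in; A_we = 0.4419 × 6 = 2.651 in².
Directional factor: 1.0 + 0.5 sin^1.5(15°) = 1.066.
F_nw = 0.6 × 100 × 1.066 = 63.95 ksi.
R_n/Ω = (63.95 × 2.651) / 2.0 = 84.77 kip.

R_n/Ω ≈ 84.8 kip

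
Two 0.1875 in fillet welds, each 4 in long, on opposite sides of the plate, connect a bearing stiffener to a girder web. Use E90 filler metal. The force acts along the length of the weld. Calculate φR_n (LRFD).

φR_n ≈ 43 kips

E90XX → F_EXX = 90 ksi.
Effective throat t_e = 0.707 × 0.1875 = 0.1326 in.
Total length L = 8 in; A_we = 0.1326 × 8 = 1.06 in².
F_nw = 0.6 F_EXX = 0.6 × 90 = 54 ksi.
φR_n = 0.75 × 54 × 1.06 = 42.95 kips.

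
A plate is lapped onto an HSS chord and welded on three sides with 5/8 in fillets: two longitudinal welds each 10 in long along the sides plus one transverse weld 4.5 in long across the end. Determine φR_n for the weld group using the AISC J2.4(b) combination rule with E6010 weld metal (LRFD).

E60XX → F_EXX = 60 ksi.
t_e = 0.707 × 0.625 = 0.4419 in.
R_nwl = 0.6 × 60 × 0.4419 × 20 = 318.1 kip (longitudinal, 2 welds).
R_nwt = 0.6 × 60 × 0.4419 × 4.5 = 71.58 kip (transverse, base value).
(i) R_nwl + R_nwt = 389.7 kip; (ii) 0.85 R_nwl + 1.5 R_nwt = 377.8 kip.
R_n = max = 389.7 kip [governs: (i)]; φR_n = 292.3 kip.

φR_n ≈ 292 kip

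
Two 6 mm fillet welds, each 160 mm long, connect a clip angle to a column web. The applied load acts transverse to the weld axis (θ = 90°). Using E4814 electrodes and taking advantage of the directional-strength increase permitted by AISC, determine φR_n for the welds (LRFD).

φR_n ≈ 440 kN

E48XX → F_EXX = 480 MPa.
t_e = 0.707 × 6 = 4.242 mm; A_we = 4.242 × 320 = 1357 mm².
Directional factor: 1.0 + 0.5 sin^1.5(90°) = 1.5.
F_nw = 0.6 × 480 × 1.5 = 432 MPa.
φR_n = 0.75 × 432 × 1357 × 10⁻³ = 439.8 kN.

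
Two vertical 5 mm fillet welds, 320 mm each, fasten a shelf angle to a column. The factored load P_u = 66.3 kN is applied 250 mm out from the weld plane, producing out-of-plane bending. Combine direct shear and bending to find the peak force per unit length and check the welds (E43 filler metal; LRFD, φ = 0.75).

E43XX → F_EXX = 430 MPa.
L_w = 2 × 320 = 640 mm; section modulus (unit throat) S = 2 × L²/6 = 34130 mm².
Direct shear f_v = P/L_w = 66.3×10³/640 = 103.6 N/mm.
Moment M = P × e = 66.3×10³ × 250 = 16575000 N·mm; bending f_b = M/S = 485.6 N/mm.
f_max = √(f_v² + f_b²) = √(103.6² + 485.6²) = 496.5 N/mm.
φr_n = 0.75 × 0.6 × 430 × (0.707 × 5) = 684 N/mm → adequate.

f_max ≈ 497 N/mm; adequate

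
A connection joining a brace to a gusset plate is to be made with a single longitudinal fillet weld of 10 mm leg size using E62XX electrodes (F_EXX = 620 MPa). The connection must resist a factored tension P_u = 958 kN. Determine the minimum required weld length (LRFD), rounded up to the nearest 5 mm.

L = 490 mm

Throat t_e = 0.707 × 10 = 7.07 mm.
φr_n = 0.75 × 0.6 × 620 × 7.07 × 10⁻³ = 1.973 kN/mm.
L_req = P_u / φr_n = 958 / 1.973 = 485.7 mm total.
Round up → use L = 490 mm.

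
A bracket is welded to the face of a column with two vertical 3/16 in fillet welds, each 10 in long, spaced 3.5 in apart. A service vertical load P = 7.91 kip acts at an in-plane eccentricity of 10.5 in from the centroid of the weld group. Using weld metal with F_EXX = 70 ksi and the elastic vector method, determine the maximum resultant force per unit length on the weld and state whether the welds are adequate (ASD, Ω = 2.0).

f_max ≈ 2.09 kip/in; adequate

Total weld length L_w = 20 in. Treat welds as unit-width lines.
Polar moment about centroid: J = 2[d³/12 + d(b/2)²] = 2[10³/12 + 10×1.75²] = 227.9 in³.
Direct shear f_v = P/L_w = 7.91 / 20 = 0.3955 kip/in (vertical).
Torsion M = P·e = 7.91 × 10.5 = 83.055 kip·in.
Critical point at (x, y) = (1.75, 5) from centroid. f_tx = M·y/J = 1.822 kip/in; f_ty = M·x/J = 0.6377 kip/in.
Resultant f_max = √[f_tx² + (f_v + f_ty)²] = √[1.822² + (0.3955 + 0.6377)²] = 2.095 kip/in.
Capacity per unit length: r_n/Ω = (1/2.0) × 0.6 × 70 × (0.707 × 0.1875) = 2.784 kip/in.
2.095 ≤ 2.784 → adequate.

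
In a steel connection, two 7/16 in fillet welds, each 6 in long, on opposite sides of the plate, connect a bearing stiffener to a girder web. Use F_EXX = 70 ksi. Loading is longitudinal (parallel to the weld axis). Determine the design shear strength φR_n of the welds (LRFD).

φR_n ≈ 117 kip

Effective throat t_e = 0.707 × 0.4375 = 0.3093 in.
Total length L = 12 in; A_we = 0.3093 × 12 = 3.712 in².
F_nw = 0.6 F_EXX = 0.6 × 70 = 42 ksi.
φR_n = 0.75 × 42 × 3.712 = 116.9 kip.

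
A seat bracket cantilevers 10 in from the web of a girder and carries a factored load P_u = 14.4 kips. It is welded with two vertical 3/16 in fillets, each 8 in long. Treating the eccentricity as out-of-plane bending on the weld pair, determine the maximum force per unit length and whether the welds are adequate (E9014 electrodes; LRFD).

f_max ≈ 6.81 kip/in; NOT adequate

E90XX → F_EXX = 90 ksi.
L_w = 2 × 8 = 16 in; section modulus (unit throat) S = 2 × L²/6 = 21.33 in².
Direct shear f_v = P/L_w = 14.4/16 = 0.9 kip/in.
Moment M = P × e = 14.4 × 10 = 144 kip·in; bending f_b = M/S = 6.75 kip/in.
f_max = √(f_v² + f_b²) = √(0.9² + 6.75²) = 6.81 kip/in.
φr_n = 0.75 × 0.6 × 90 × (0.707 × 0.1875) = 5.369 kip/in → NOT adequate.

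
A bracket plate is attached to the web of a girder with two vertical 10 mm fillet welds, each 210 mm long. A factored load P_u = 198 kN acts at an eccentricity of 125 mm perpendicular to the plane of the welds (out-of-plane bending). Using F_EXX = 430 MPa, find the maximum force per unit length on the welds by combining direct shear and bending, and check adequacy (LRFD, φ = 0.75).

f_max ≈ 1750 N/mm; NOT adequate

L_w = 2 × 210 = 420 mm; section modulus (unit throat) S = 2 × L²/6 = 14700 mm².
Direct shear f_v = P/L_w = 198×10³/420 = 471.4 N/mm.
Moment M = P × e = 198×10³ × 125 = 24750000 N·mm; bending f_b = M/S = 1684 N/mm.
f_max = √(f_v² + f_b²) = √(471.4² + 1684²) = 1748 N/mm.
φr_n = 0.75 × 0.6 × 430 × (0.707 × 10) = 1368 N/mm → NOT adequate.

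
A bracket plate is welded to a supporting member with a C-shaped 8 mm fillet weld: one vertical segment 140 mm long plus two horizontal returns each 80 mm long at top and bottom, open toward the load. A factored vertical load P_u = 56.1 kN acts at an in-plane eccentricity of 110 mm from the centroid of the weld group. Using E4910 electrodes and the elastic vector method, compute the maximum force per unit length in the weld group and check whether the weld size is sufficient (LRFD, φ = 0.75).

f_max ≈ 600 N/mm; adequate

E49XX → F_EXX = 490 MPa.
Total weld length L_w = 300 mm. Treat welds as unit-width lines.
Centroid: x̄ = 2×80×40 / 300 = 21.33 mm from the vertical weld.
Polar moment about centroid: J = I_x + I_y = [140³/12 + 2×80×70²] + [140×21.33² + 2(80³/12 + 80×18.67²)] = 1217000 mm³.
Direct shear f_v = P/L_w = 56.1×10³ / 300 = 187 N/mm (vertical).
Torsion M = P·e = 56.1×10³ × 110 = 6171000 N·mm.
Critical point at (x, y) = (58.67, 70) from centroid. f_tx = M·y/J = 354.8 N/mm; f_ty = M·x/J = 297.4 N/mm.
Resultant f_max = √[f_tx² + (f_v + f_ty)²] = √[354.8² + (187 + 297.4)²] = 600.4 N/mm.
Capacity per unit length: φr_n = 0.75 × 0.6 × 490 × (0.707 × 8) = 1247 N/mm.
600.4 ≤ 1247 → adequate.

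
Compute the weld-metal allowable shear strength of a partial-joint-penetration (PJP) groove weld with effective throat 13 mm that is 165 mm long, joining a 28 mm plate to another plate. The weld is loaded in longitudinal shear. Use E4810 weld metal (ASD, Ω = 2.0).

E48XX → F_EXX = 480 MPa.
Effective throat (given) t_e = 13 mm.
A_we = 13 × 165 = 2145 mm².
F_nw = 0.6 F_EXX = 288 MPa.
R_n/Ω = (288 × 2145) / 2.0 × 10⁻³ = 308.9 kN.

R_n/Ω ≈ 309 kN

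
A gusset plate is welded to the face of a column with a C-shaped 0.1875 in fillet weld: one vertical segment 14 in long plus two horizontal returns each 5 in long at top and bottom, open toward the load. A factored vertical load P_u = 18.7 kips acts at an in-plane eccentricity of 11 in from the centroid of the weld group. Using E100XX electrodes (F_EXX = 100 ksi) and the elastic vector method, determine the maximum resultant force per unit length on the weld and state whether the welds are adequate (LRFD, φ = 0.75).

Total weld length L_w = 24 in. Treat welds as unit-width lines.
Centroid: x̄ = 2×5×2.5 / 24 = 1.042 in from the vertical weld.
Polar moment about centroid: J = I_x + I_y = [14³/12 + 2×5×7²] + [14×1.042² + 2(5³/12 + 5×1.458²)] = 776 in³.
Direct shear f_v = P/L_w = 18.7 / 24 = 0.7792 kip/in (vertical).
Torsion M = P·e = 18.7 × 11 = 205.7 kip·in.
Critical point at (x, y) = (3.958, 7) from centroid. f_tx = M·y/J = 1.856 kip/in; f_ty = M·x/J = 1.049 kip/in.
Resultant f_max = √[f_tx² + (f_v + f_ty)²] = √[1.856² + (0.7792 + 1.049)²] = 2.605 kip/in.
Capacity per unit length: φr_n = 0.75 × 0.6 × 100 × (0.707 × 0.1875) = 5.965 kip/in.
2.605 ≤ 5.965 → adequate.

f_max ≈ 2.61 kip/in; adequate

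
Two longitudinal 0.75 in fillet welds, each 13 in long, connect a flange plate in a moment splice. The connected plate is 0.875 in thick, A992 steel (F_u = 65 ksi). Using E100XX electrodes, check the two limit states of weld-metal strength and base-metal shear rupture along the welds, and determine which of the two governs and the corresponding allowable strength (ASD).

E100XX → F_EXX = 100 ksi.
t_e = 0.707 × 0.75 = 0.5302 in; L = 26 in.
Weld metal: R_n/Ω = (1/2.0) × 0.6 × 100 × 0.5302 × 26 = 413.6 kip.
Base metal (shear rupture): R_n/Ω = (1/2.0) × 0.6 × 65 × 0.875 × 26 = 443.6 kip.
Governing: weld metal.

R_n/Ω ≈ 414 kip (weld metal governs)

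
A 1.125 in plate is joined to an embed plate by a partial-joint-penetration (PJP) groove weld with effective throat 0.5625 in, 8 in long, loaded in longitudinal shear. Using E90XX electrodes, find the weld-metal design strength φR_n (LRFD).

E90XX → F_EXX = 90 ksi.
Effective throat (given) t_e = 0.5625 in.
A_we = 0.5625 × 8 = 4.5 in².
F_nw = 0.6 F_EXX = 54 ksi.
φR_n = 0.75 × 54 × 4.5 = 182.2 kip.

φR_n ≈ 182 kip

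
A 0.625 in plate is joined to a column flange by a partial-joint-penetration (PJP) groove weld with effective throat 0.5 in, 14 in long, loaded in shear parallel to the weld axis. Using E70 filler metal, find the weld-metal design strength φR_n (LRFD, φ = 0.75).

φR_n ≈ 220 kip

E70XX → F_EXX = 70 ksi.
Effective throat (given) t_e = 0.5 in.
A_we = 0.5 × 14 = 7 in².
F_nw = 0.6 F_EXX = 42 ksi.
φR_n = 0.75 × 42 × 7 = 220.5 kip.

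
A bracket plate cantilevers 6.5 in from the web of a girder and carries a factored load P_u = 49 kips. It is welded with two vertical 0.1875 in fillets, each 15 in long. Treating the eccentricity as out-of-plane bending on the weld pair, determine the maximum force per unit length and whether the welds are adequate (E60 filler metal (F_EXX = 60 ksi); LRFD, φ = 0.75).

f_max ≈ 4.55 kip/in; NOT adequate

L_w = 2 × 15 = 30 in; section modulus (unit throat) S = 2 × L²/6 = 75 in².
Direct shear f_v = P/L_w = 49/30 = 1.633 kip/in.
Moment M = P × e = 49 × 6.5 = 318.5 kip·in; bending f_b = M/S = 4.247 kip/in.
f_max = √(f_v² + f_b²) = √(1.633² + 4.247²) = 4.55 kip/in.
φr_n = 0.75 × 0.6 × 60 × (0.707 × 0.1875) = 3.579 kip/in → NOT adequate.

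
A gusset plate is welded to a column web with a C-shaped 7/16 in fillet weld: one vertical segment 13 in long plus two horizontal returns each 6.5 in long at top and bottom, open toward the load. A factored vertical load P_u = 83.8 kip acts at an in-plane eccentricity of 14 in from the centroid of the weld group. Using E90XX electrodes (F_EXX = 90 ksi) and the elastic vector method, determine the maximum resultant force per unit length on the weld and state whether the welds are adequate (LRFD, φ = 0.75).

f_max ≈ 13.4 kip/in; NOT adequate

Total weld length L_w = 26 in. Treat welds as unit-width lines.
Centroid: x̄ = 2×6.5×3.25 / 26 = 1.625 in from the vertical weld.
Polar moment about centroid: J = I_x + I_y = [13³/12 + 2×6.5×6.5²] + [13×1.625² + 2(6.5³/12 + 6.5×1.625²)] = 846.8 in³.
Direct shear f_v = P/L_w = 83.8 / 26 = 3.223 kip/in (vertical).
Torsion M = P·e = 83.8 × 14 = 1173.2 kip·in.
Critical point at (x, y) = (4.875, 6.5) from centroid. f_tx = M·y/J = 9.006 kip/in; f_ty = M·x/J = 6.754 kip/in.
Resultant f_max = √[f_tx² + (f_v + f_ty)²] = √[9.006² + (3.223 + 6.754)²] = 13.44 kip/in.
Capacity per unit length: φr_n = 0.75 × 0.6 × 90 × (0.707 × 0.4375) = 12.53 kip/in.
13.44 > 12.53 → NOT adequate.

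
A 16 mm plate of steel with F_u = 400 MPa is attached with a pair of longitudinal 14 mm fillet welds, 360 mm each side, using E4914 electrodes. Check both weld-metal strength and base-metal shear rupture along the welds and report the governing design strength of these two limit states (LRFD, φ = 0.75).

E49XX → F_EXX = 490 MPa.
t_e = 0.707 × 14 = 9.898 mm; L = 720 mm.
Weld metal: φR_n = 0.75 × 0.6 × 490 × 9.898 × 720 × 10⁻³ = 1571 kN.
Base metal (shear rupture): φR_n = 0.75 × 0.6 × 400 × 16 × 720 × 10⁻³ = 2074 kN.
Governing: weld metal.

φR_n ≈ 1570 kN (weld metal governs)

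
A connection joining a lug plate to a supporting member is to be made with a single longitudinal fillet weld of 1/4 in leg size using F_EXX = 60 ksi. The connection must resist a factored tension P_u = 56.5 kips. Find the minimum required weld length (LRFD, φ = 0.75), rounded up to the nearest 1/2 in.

Throat t_e = 0.707 × 0.25 = 0.1767 in.
φr_n = 0.75 × 0.6 × 60 × 0.1767 = 4.772 kips/in.
L_req = P_u / φr_n = 56.5 / 4.772 = 11.84 in total.
Round up → use L = 12 in.

L = 12 in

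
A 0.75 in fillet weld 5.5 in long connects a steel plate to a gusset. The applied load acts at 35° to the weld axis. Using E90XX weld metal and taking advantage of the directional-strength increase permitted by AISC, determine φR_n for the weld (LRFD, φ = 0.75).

E90XX → F_EXX = 90 ksi.
t_e = 0.707 × 0.75 = 0.5302 in; A_we = 0.5302 × 5.5 = 2.916 in².
Directional factor: 1.0 + 0.5 sin^1.5(35°) = 1.217.
F_nw = 0.6 × 90 × 1.217 = 65.73 ksi.
φR_n = 0.75 × 65.73 × 2.916 = 143.8 kips.

φR_n ≈ 144 kips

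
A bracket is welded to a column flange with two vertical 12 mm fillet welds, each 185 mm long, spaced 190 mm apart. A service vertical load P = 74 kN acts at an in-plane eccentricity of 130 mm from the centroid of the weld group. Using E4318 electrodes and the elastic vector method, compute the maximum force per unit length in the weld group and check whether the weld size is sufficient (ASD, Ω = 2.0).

f_max ≈ 455 N/mm; adequate

E43XX → F_EXX = 430 MPa.
Total weld length L_w = 370 mm. Treat welds as unit-width lines.
Polar moment about centroid: J = 2[d³/12 + d(b/2)²] = 2[185³/12 + 185×95²] = 4395000 mm³.
Direct shear f_v = P/L_w = 74×10³ / 370 = 200 N/mm (vertical).
Torsion M = P·e = 74×10³ × 130 = 9620000 N·mm.
Critical point at (x, y) = (95, 92.5) from centroid. f_tx = M·y/J = 202.5 N/mm; f_ty = M·x/J = 208 N/mm.
Resultant f_max = √[f_tx² + (f_v + f_ty)²] = √[202.5² + (200 + 208)²] = 455.5 N/mm.
Capacity per unit length: r_n/Ω = (1/2.0) × 0.6 × 430 × (0.707 × 12) = 1094 N/mm.
455.5 ≤ 1094 → adequate.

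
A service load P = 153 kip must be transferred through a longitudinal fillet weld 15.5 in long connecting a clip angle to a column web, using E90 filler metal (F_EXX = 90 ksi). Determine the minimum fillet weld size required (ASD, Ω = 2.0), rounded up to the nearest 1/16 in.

w = 9/16 in

Total weld length L = 15.5 in.
Required throat t_e = P × Ω / (0.6 F_EXX × L) = 153 × 2.0 / (0.6 × 90 × 15.5) = 0.3656 in.
Required leg w = t_e / 0.707 = 0.5171 in → use 9/16 in.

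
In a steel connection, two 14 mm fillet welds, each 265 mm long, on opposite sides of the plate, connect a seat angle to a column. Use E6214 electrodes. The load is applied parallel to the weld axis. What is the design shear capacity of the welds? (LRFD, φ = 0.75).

φR_n ≈ 1460 kN

E62XX → F_EXX = 620 MPa.
Effective throat t_e = 0.707 × 14 = 9.898 mm.
Total length L = 530 mm; A_we = 9.898 × 530 = 5246 mm².
F_nw = 0.6 F_EXX = 0.6 × 620 = 372 MPa.
φR_n = 0.75 × 372 × 5246 × 10⁻³ = 1464 kN.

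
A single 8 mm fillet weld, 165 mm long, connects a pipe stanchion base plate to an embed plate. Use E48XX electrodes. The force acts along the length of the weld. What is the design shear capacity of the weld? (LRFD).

E48XX → F_EXX = 480 MPa.
Effective throat t_e = 0.707 × 8 = 5.656 mm.
Total length L = 165 mm; A_we = 5.656 × 165 = 933.2 mm².
F_nw = 0.6 F_EXX = 0.6 × 480 = 288 MPa.
φR_n = 0.75 × 288 × 933.2 × 10⁻³ = 201.6 kN.

φR_n ≈ 202 kN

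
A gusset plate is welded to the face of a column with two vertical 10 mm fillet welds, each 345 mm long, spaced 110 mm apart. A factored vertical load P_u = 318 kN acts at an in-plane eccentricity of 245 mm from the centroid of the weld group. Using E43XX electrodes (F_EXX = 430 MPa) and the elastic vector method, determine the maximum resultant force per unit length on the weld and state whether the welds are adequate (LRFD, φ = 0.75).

f_max ≈ 1770 N/mm; NOT adequate

Total weld length L_w = 690 mm. Treat welds as unit-width lines.
Polar moment about centroid: J = 2[d³/12 + d(b/2)²] = 2[345³/12 + 345×55²] = 8931000 mm³.
Direct shear f_v = P/L_w = 318×10³ / 690 = 460.9 N/mm (vertical).
Torsion M = P·e = 318×10³ × 245 = 77910000 N·mm.
Critical point at (x, y) = (55, 172.5) from centroid. f_tx = M·y/J = 1505 N/mm; f_ty = M·x/J = 479.8 N/mm.
Resultant f_max = √[f_tx² + (f_v + f_ty)²] = √[1505² + (460.9 + 479.8)²] = 1775 N/mm.
Capacity per unit length: φr_n = 0.75 × 0.6 × 430 × (0.707 × 10) = 1368 N/mm.
1775 > 1368 → NOT adequate.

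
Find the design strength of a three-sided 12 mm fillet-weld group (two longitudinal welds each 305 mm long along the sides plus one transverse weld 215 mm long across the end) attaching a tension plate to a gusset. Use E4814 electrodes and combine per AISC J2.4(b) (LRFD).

φR_n ≈ 1540 kN

E48XX → F_EXX = 480 MPa.
t_e = 0.707 × 12 = 8.484 mm.
R_nwl = 0.6 × 480 × 8.484 × 610 × 10⁻³ = 1490 kN (longitudinal, 2 welds).
R_nwt = 0.6 × 480 × 8.484 × 215 × 10⁻³ = 525.3 kN (transverse, base value).
(i) R_nwl + R_nwt = 2016 kN; (ii) 0.85 R_nwl + 1.5 R_nwt = 2055 kN.
R_n = max = 2055 kN [governs: (ii)]; φR_n = 1541 kN.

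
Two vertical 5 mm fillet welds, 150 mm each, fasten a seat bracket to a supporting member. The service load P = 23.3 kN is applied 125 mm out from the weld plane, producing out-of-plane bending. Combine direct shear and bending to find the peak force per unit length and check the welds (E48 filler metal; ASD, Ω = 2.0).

f_max ≈ 396 N/mm; adequate

E48XX → F_EXX = 480 MPa.
L_w = 2 × 150 = 300 mm; section modulus (unit throat) S = 2 × L²/6 = 7500 mm².
Direct shear f_v = P/L_w = 23.3×10³/300 = 77.67 N/mm.
Moment M = P × e = 23.3×10³ × 125 = 2912500 N·mm; bending f_b = M/S = 388.3 N/mm.
f_max = √(f_v² + f_b²) = √(77.67² + 388.3²) = 396 N/mm.
r_n/Ω = (1/2.0) × 0.6 × 480 × (0.707 × 5) = 509 N/mm → adequate.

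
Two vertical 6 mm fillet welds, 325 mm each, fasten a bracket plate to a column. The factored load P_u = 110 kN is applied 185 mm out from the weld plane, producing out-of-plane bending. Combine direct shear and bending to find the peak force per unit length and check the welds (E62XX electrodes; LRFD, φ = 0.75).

E62XX → F_EXX = 620 MPa.
L_w = 2 × 325 = 650 mm; section modulus (unit throat) S = 2 × L²/6 = 35210 mm².
Direct shear f_v = P/L_w = 110×10³/650 = 169.2 N/mm.
Moment M = P × e = 110×10³ × 185 = 20350000 N·mm; bending f_b = M/S = 578 N/mm.
f_max = √(f_v² + f_b²) = √(169.2² + 578²) = 602.3 N/mm.
φr_n = 0.75 × 0.6 × 620 × (0.707 × 6) = 1184 N/mm → adequate.

f_max ≈ 602 N/mm; adequate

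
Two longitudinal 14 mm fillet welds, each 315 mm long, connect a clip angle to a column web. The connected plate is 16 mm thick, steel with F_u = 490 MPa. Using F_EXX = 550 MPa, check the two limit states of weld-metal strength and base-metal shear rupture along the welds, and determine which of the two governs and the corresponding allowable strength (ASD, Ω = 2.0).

t_e = 0.707 × 14 = 9.898 mm; L = 630 mm.
Weld metal: R_n/Ω = (1/2.0) × 0.6 × 550 × 9.898 × 630 × 10⁻³ = 1029 kN.
Base metal (shear rupture): R_n/Ω = (1/2.0) × 0.6 × 490 × 16 × 630 × 10⁻³ = 1482 kN.
Governing: weld metal.

R_n/Ω ≈ 1030 kN (weld metal governs)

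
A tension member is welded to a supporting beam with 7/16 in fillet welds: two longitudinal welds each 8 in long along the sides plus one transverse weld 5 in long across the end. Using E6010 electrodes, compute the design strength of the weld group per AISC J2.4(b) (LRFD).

φR_n ≈ 176 kip

E60XX → F_EXX = 60 ksi.
t_e = 0.707 × 0.4375 = 0.3093 in.
R_nwl = 0.6 × 60 × 0.3093 × 16 = 178.2 kip (longitudinal, 2 welds).
R_nwt = 0.6 × 60 × 0.3093 × 5 = 55.68 kip (transverse, base value).
(i) R_nwl + R_nwt = 233.8 kip; (ii) 0.85 R_nwl + 1.5 R_nwt = 235 kip.
R_n = max = 235 kip [governs: (ii)]; φR_n = 176.2 kip.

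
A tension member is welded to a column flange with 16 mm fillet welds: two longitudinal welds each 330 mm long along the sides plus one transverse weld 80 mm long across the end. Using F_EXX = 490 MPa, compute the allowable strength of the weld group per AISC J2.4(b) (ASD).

t_e = 0.707 × 16 = 11.31 mm.
R_nwl = 0.6 × 490 × 11.31 × 660 × 10⁻³ = 2195 kN (longitudinal, 2 welds).
R_nwt = 0.6 × 490 × 11.31 × 80 × 10⁻³ = 266.1 kN (transverse, base value).
(i) R_nwl + R_nwt = 2461 kN; (ii) 0.85 R_nwl + 1.5 R_nwt = 2265 kN.
R_n = max = 2461 kN [governs: (i)]; R_n/Ω = 1231 kN.

R_n/Ω ≈ 1230 kN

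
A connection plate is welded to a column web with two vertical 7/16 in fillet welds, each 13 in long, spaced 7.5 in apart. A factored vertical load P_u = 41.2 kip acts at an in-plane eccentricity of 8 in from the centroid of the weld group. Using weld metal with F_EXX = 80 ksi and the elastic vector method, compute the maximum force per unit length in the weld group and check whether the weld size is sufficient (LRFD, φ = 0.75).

f_max ≈ 4.39 kip/in; adequate

Total weld length L_w = 26 in. Treat welds as unit-width lines.
Polar moment about centroid: J = 2[d³/12 + d(b/2)²] = 2[13³/12 + 13×3.75²] = 731.8 in³.
Direct shear f_v = P/L_w = 41.2 / 26 = 1.585 kip/in (vertical).
Torsion M = P·e = 41.2 × 8 = 329.6 kip·in.
Critical point at (x, y) = (3.75, 6.5) from centroid. f_tx = M·y/J = 2.928 kip/in; f_ty = M·x/J = 1.689 kip/in.
Resultant f_max = √[f_tx² + (f_v + f_ty)²] = √[2.928² + (1.585 + 1.689)²] = 4.392 kip/in.
Capacity per unit length: φr_n = 0.75 × 0.6 × 80 × (0.707 × 0.4375) = 11.14 kip/in.
4.392 ≤ 11.14 → adequate.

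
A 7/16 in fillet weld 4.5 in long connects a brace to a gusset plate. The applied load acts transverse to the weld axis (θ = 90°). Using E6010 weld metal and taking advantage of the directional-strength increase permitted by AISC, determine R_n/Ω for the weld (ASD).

E60XX → F_EXX = 60 ksi.
t_e = 0.707 × 0.4375 = 0.3093 in; A_we = 0.3093 × 4.5 = 1.392 in².
Directional factor: 1.0 + 0.5 sin^1.5(90°) = 1.5.
F_nw = 0.6 × 60 × 1.5 = 54 ksi.
R_n/Ω = (54 × 1.392) / 2.0 = 37.58 kip.

R_n/Ω ≈ 37.6 kip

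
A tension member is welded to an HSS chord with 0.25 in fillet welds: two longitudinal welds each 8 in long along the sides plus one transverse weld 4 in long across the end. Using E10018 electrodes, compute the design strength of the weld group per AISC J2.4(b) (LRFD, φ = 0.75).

φR_n ≈ 159 kip

E100XX → F_EXX = 100 ksi.
t_e = 0.707 × 0.25 = 0.1767 in.
R_nwl = 0.6 × 100 × 0.1767 × 16 = 169.7 kip (longitudinal, 2 welds).
R_nwt = 0.6 × 100 × 0.1767 × 4 = 42.42 kip (transverse, base value).
(i) R_nwl + R_nwt = 212.1 kip; (ii) 0.85 R_nwl + 1.5 R_nwt = 207.9 kip.
R_n = max = 212.1 kip [governs: (i)]; φR_n = 159.1 kip.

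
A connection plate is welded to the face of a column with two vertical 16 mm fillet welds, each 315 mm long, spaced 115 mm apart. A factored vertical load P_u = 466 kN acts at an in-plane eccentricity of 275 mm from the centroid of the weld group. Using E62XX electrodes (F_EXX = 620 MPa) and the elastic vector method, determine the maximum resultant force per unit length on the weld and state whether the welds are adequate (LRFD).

Total weld length L_w = 630 mm. Treat welds as unit-width lines.
Polar moment about centroid: J = 2[d³/12 + d(b/2)²] = 2[315³/12 + 315×57.5²] = 7292000 mm³.
Direct shear f_v = P/L_w = 466×10³ / 630 = 739.7 N/mm (vertical).
Torsion M = P·e = 466×10³ × 275 = 128150000 N·mm.
Critical point at (x, y) = (57.5, 157.5) from centroid. f_tx = M·y/J = 2768 N/mm; f_ty = M·x/J = 1010 N/mm.
Resultant f_max = √[f_tx² + (f_v + f_ty)²] = √[2768² + (739.7 + 1010)²] = 3275 N/mm.
Capacity per unit length: φr_n = 0.75 × 0.6 × 620 × (0.707 × 16) = 3156 N/mm.
3275 > 3156 → NOT adequate.

f_max ≈ 3270 N/mm; NOT adequate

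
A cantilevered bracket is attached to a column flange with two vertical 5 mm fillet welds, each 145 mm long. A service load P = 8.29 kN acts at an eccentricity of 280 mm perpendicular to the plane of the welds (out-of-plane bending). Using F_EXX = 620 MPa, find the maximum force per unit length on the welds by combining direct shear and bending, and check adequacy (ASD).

f_max ≈ 332 N/mm; adequate

L_w = 2 × 145 = 290 mm; section modulus (unit throat) S = 2 × L²/6 = 7008 mm².
Direct shear f_v = P/L_w = 8.29×10³/290 = 28.59 N/mm.
Moment M = P × e = 8.29×10³ × 280 = 2321200 N·mm; bending f_b = M/S = 331.2 N/mm.
f_max = √(f_v² + f_b²) = √(28.59² + 331.2²) = 332.4 N/mm.
r_n/Ω = (1/2.0) × 0.6 × 620 × (0.707 × 5) = 657.5 N/mm → adequate.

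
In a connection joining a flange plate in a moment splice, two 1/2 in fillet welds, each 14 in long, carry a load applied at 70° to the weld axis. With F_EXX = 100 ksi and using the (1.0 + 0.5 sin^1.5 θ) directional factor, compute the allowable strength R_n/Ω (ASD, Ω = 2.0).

t_e = 0.707 × 0.5 = 0.3535 in; A_we = 0.3535 × 28 = 9.898 in².
Directional factor: 1.0 + 0.5 sin^1.5(70°) = 1.455.
F_nw = 0.6 × 100 × 1.455 = 87.33 ksi.
R_n/Ω = (87.33 × 9.898) / 2.0 = 432.2 kip.

R_n/Ω ≈ 432 kip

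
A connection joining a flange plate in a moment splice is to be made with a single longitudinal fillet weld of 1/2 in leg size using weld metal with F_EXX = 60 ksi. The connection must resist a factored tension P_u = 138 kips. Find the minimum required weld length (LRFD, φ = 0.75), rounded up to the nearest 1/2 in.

Throat t_e = 0.707 × 0.5 = 0.3535 in.
φr_n = 0.75 × 0.6 × 60 × 0.3535 = 9.544 kips/in.
L_req = P_u / φr_n = 138 / 9.544 = 14.46 in total.
Round up → use L = 14.5 in.

L = 14.5 in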